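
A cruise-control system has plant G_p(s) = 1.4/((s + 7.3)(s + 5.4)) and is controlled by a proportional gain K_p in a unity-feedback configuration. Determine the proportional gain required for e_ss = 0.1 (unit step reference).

The loop is type 0, so e_ss(step) = 1/(1 + K_pos) with K_pos = K_p·G_p(0).
G_p(0) = 0.03551. Require 1/(1 + K_p·0.03551) = 0.1, so 1 + 0.03551·K_p = 10.
K_p = (10 − 1)/0.03551 = 253.

K_p = 253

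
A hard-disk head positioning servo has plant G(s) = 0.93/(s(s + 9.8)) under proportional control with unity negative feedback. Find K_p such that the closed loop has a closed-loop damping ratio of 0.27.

Closed-loop characteristic equation: s² + 9.8s + K_p·0.93 = 0.
So ω_n = √(0.93K_p) and 2ζω_n = 9.8, giving ζ = 9.8/(2√(0.93K_p)).
Setting ζ = 0.27: √(0.93K_p) = 9.8/(2·0.27) = 18.15, so K_p = 329.4/0.93 = 354.

K_p = 354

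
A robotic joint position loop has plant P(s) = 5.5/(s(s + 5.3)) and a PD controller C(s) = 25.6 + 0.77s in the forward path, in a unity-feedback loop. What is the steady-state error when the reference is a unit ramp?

0.0376

The loop has one pole at the origin (type 1). Velocity error constant K_v = lim_{s→0} s·C(s)P(s) = 25.6·5.5/5.3 = 26.57.
Steady-state error to a unit ramp: e_ss = 1/K_v = 0.0376.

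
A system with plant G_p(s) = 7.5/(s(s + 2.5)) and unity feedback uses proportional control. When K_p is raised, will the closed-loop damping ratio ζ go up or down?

decrease

ζ = 2.5/(2√(7.5K_p)); increasing K_p raises the denominator, so ζ falls.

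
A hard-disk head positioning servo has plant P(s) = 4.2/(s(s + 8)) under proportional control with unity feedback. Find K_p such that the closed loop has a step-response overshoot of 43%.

K_p = 56.6

From %OS = 100·exp(−πζ/√(1−ζ²)) = 43%, ζ = −ln(0.43)/√(π²+ln²(0.43)) = 0.2594.
Characteristic equation s² + 8s + 4.2K_p = 0 gives ζ = 8/(2√(4.2K_p)).
Setting ζ = 0.2594: √(4.2K_p) = 8/(2·0.2594) = 15.42, so K_p = 237.7/4.2 = 56.6.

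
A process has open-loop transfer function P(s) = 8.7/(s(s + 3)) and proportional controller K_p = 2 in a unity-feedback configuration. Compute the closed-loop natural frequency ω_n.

The closed-loop denominator is s(s+3) + 2·8.7 = s² + 3s + 17.4.
So ω_n² = 17.4 ⇒ ω_n = 4.171 rad/s, and ζ = 3/(2ω_n) = 0.36.

ω_n = 4.17 rad/s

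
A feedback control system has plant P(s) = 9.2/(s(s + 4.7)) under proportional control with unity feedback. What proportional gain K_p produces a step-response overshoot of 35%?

From %OS = 100·exp(−πζ/√(1−ζ²)) = 35%, ζ = −ln(0.35)/√(π²+ln²(0.35)) = 0.3169.
Characteristic equation s² + 4.7s + 9.2K_p = 0 gives ζ = 4.7/(2√(9.2K_p)).
Setting ζ = 0.3169: √(9.2K_p) = 4.7/(2·0.3169) = 7.415, so K_p = 54.98/9.2 = 5.98.

K_p = 5.98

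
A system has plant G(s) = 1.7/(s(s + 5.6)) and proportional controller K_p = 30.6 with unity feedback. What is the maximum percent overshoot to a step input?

From 1 + K_pG(s) = 0: s² + 5.6s + 52.02 = 0 ⇒ ω_n = 7.212, ζ = 0.3882.
%OS = 100·exp(−πζ/√(1−ζ²)) = 100·exp(−π·0.3882/√0.8493) = 26.6%.

26.6%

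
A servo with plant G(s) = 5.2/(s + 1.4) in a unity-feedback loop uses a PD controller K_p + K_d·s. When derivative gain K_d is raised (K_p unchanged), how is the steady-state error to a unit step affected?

unchanged

At s = 0 the derivative term contributes nothing: C(0) = K_p regardless of K_d, so K_pos = K_p·G(0) and e_ss are unchanged.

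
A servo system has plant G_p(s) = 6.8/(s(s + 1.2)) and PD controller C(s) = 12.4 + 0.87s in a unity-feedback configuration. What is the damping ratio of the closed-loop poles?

ζ = 0.387

Forward path: (12.4 + 0.87s)·6.8/(s(s+1.2)). The closed-loop characteristic equation is s² + (1.2 + 6.8·0.87)s + 6.8·12.4 = 0.
That is s² + 7.116s + 84.32 = 0, so ω_n = 9.183 rad/s and ζ = 7.116/(2·9.183) = 0.3875.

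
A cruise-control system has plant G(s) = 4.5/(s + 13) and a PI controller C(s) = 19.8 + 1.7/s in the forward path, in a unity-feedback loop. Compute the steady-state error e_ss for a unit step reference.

The open loop C(s)G(s) has a pole at the origin (type 1), so the static position error constant is infinite and e_ss = 1/(1+∞) = 0.

0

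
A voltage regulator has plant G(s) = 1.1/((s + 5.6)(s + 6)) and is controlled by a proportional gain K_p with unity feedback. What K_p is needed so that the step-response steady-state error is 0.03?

Steady-state error for a unit step on this type-0 loop is 1/(1 + K_p·G(0)).
G(0) = 0.03274. Require 1/(1 + K_p·0.03274) = 0.03, so 1 + 0.03274·K_p = 33.33.
K_p = (33.33 − 1)/0.03274 = 988.

K_p = 988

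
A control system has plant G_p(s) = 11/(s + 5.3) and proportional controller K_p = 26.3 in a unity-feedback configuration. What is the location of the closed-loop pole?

Closed-loop transfer function: T(s) = K_p·G_p(s)/(1 + K_p·G_p(s)) = 289.3/(s + 5.3 + 289.3) = 289.3/(s + 294.6).
The closed-loop pole is at s = −294.6.

s = -294.6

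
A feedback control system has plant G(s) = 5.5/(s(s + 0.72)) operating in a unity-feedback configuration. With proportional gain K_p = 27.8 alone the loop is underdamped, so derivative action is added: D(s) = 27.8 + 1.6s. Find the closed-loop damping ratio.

ζ = 0.385

Forward path: (27.8 + 1.6s)·5.5/(s(s+0.72)). The closed-loop characteristic equation is s² + (0.72 + 5.5·1.6)s + 5.5·27.8 = 0.
That is s² + 9.52s + 152.9 = 0, so ω_n = 12.37 rad/s and ζ = 9.52/(2·12.37) = 0.3849.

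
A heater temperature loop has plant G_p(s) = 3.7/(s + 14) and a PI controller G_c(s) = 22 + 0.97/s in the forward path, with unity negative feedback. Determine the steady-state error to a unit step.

0

The open loop G_c(s)G_p(s) has a pole at the origin (type 1), so the static position error constant is infinite and e_ss = 1/(1+∞) = 0.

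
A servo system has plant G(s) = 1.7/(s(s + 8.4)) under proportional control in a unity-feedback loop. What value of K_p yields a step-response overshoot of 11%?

From %OS = 100·exp(−πζ/√(1−ζ²)) = 11%, ζ = −ln(0.11)/√(π²+ln²(0.11)) = 0.5749.
Characteristic equation s² + 8.4s + 1.7K_p = 0 gives ζ = 8.4/(2√(1.7K_p)).
Setting ζ = 0.5749: √(1.7K_p) = 8.4/(2·0.5749) = 7.306, so K_p = 53.37/1.7 = 31.4.

K_p = 31.4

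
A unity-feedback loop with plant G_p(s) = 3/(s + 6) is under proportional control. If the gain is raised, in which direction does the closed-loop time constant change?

decrease

Closed-loop pole is at s = −(6+K_p·3); larger K_p moves it further left, so τ = 1/(6+K_p·3) decreases.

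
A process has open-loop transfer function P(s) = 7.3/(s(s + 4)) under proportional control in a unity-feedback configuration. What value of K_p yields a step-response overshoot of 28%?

K_p = 3.89

From %OS = 100·exp(−πζ/√(1−ζ²)) = 28%, ζ = −ln(0.28)/√(π²+ln²(0.28)) = 0.3755.
Characteristic equation s² + 4s + 7.3K_p = 0 gives ζ = 4/(2√(7.3K_p)).
Setting ζ = 0.3755: √(7.3K_p) = 4/(2·0.3755) = 5.326, so K_p = 28.36/7.3 = 3.89.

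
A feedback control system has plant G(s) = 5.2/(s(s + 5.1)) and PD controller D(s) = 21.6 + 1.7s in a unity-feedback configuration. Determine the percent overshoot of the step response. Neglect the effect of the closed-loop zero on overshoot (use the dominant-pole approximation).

6.44%

Forward path: (21.6 + 1.7s)·5.2/(s(s+5.1)). The closed-loop characteristic equation is s² + (5.1 + 5.2·1.7)s + 5.2·21.6 = 0.
That is s² + 13.94s + 112.3 = 0, so ω_n = 10.6 rad/s and ζ = 13.94/(2·10.6) = 0.6577.
%OS = 100·exp(−πζ/√(1−ζ²)) = 6.44%.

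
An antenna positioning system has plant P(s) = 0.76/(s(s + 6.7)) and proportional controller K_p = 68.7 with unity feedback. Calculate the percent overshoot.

19.3%

From 1 + K_pP(s) = 0: s² + 6.7s + 52.21 = 0 ⇒ ω_n = 7.226, ζ = 0.4636.
%OS = 100·exp(−πζ/√(1−ζ²)) = 100·exp(−π·0.4636/√0.7851) = 19.3%.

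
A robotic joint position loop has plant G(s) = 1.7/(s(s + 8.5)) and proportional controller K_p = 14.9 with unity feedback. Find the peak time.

From 1 + K_pG(s) = 0: s² + 8.5s + 25.33 = 0 ⇒ ω_n = 5.033, ζ = 0.8444.
Damped frequency ω_d = ω_n√(1−ζ²) = 2.696 rad/s, so peak time T_p = π/ω_d = 1.17 s.

T_p = 1.17 s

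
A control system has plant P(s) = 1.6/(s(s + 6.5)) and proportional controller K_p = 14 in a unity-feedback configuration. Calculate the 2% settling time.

T_s ≈ 1.23 s

Closed-loop characteristic equation: s² + 6.5s + 22.4 = 0, so ω_n = 4.733 rad/s and ζ = 6.5/(2·4.733) = 0.6867.
2% settling time T_s ≈ 4/(ζω_n) = 4/3.25 = 1.23 s.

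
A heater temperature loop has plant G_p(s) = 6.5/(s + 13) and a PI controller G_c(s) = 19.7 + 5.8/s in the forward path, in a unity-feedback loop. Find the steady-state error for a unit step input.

The open loop G_c(s)G_p(s) has a pole at the origin (type 1), so the static position error constant is infinite and e_ss = 1/(1+∞) = 0.

0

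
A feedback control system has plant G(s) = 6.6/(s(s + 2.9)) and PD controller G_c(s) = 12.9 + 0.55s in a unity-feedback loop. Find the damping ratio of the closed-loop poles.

Forward path: (12.9 + 0.55s)·6.6/(s(s+2.9)). The closed-loop characteristic equation is s² + (2.9 + 6.6·0.55)s + 6.6·12.9 = 0.
That is s² + 6.53s + 85.14 = 0, so ω_n = 9.227 rad/s and ζ = 6.53/(2·9.227) = 0.3538.

ζ = 0.354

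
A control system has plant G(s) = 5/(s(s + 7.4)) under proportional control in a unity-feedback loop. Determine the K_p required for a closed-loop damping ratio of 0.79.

Closed-loop characteristic equation: s² + 7.4s + K_p·5 = 0.
So ω_n = √(5K_p) and 2ζω_n = 7.4, giving ζ = 7.4/(2√(5K_p)).
Setting ζ = 0.79: √(5K_p) = 7.4/(2·0.79) = 4.684, so K_p = 21.94/5 = 4.39.

K_p = 4.39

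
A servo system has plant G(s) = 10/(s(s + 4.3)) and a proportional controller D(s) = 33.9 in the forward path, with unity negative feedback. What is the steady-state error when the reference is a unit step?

0

The open loop D(s)G(s) has a pole at the origin (type 1), so the static position error constant is infinite and e_ss = 1/(1+∞) = 0.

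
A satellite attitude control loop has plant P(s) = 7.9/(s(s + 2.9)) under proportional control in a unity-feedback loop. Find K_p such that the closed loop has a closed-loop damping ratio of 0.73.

K_p = 0.499

Closed-loop characteristic equation: s² + 2.9s + K_p·7.9 = 0.
So ω_n = √(7.9K_p) and 2ζω_n = 2.9, giving ζ = 2.9/(2√(7.9K_p)).
Setting ζ = 0.73: √(7.9K_p) = 2.9/(2·0.73) = 1.986, so K_p = 3.945/7.9 = 0.499.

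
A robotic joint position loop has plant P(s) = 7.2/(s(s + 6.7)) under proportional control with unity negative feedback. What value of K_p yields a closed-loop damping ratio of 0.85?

K_p = 2.16

Closed-loop characteristic equation: s² + 6.7s + K_p·7.2 = 0.
So ω_n = √(7.2K_p) and 2ζω_n = 6.7, giving ζ = 6.7/(2√(7.2K_p)).
Setting ζ = 0.85: √(7.2K_p) = 6.7/(2·0.85) = 3.941, so K_p = 15.53/7.2 = 2.16.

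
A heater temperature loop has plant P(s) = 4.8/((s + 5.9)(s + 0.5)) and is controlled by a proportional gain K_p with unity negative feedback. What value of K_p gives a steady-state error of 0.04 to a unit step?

K_p = 14.8

The loop is type 0, so e_ss(step) = 1/(1 + K_pos) with K_pos = K_p·P(0).
P(0) = 1.627. Require 1/(1 + K_p·1.627) = 0.04, so 1 + 1.627·K_p = 25.
K_p = (25 − 1)/1.627 = 14.8.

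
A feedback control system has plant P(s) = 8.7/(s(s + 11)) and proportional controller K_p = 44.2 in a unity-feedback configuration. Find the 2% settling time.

From 1 + K_pP(s) = 0: s² + 11s + 384.5 = 0 ⇒ ω_n = 19.61, ζ = 0.2805.
2% settling time T_s ≈ 4/(ζω_n) = 4/5.5 = 0.727 s.

T_s ≈ 0.727 s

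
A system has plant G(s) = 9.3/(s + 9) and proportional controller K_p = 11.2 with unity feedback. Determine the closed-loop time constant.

Closed-loop transfer function: T(s) = K_p·G(s)/(1 + K_p·G(s)) = 104.2/(s + 9 + 104.2) = 104.2/(s + 113.2).
Time constant τ = 1/113.2 = 0.00884 s.

τ = 0.00884 s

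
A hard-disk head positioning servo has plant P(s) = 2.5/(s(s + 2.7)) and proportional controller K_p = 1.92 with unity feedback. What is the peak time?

T_p = 1.82 s

Closed-loop characteristic equation: s² + 2.7s + 4.8 = 0, so ω_n = 2.191 rad/s and ζ = 2.7/(2·2.191) = 0.6162.
Damped frequency ω_d = ω_n√(1−ζ²) = 1.726 rad/s, so peak time T_p = π/ω_d = 1.82 s.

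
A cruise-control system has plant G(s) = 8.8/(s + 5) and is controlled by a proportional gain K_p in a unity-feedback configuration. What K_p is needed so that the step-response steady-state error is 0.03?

The loop is type 0, so e_ss(step) = 1/(1 + K_pos) with K_pos = K_p·G(0).
G(0) = 1.76. Require 1/(1 + K_p·1.76) = 0.03, so 1 + 1.76·K_p = 33.33.
K_p = (33.33 − 1)/1.76 = 18.4.

K_p = 18.4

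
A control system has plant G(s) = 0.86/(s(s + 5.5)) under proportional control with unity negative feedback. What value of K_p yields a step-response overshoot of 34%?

K_p = 83.4

From %OS = 100·exp(−πζ/√(1−ζ²)) = 34%, ζ = −ln(0.34)/√(π²+ln²(0.34)) = 0.3248.
Characteristic equation s² + 5.5s + 0.86K_p = 0 gives ζ = 5.5/(2√(0.86K_p)).
Setting ζ = 0.3248: √(0.86K_p) = 5.5/(2·0.3248) = 8.467, so K_p = 71.69/0.86 = 83.4.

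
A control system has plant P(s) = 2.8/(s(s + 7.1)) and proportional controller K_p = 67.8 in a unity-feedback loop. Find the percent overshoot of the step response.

43.3%

From 1 + K_pP(s) = 0: s² + 7.1s + 189.8 = 0 ⇒ ω_n = 13.78, ζ = 0.2577.
%OS = 100·exp(−πζ/√(1−ζ²)) = 100·exp(−π·0.2577/√0.9336) = 43.3%.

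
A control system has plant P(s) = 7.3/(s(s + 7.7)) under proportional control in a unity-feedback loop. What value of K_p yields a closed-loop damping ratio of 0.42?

K_p = 11.5

Closed-loop characteristic equation: s² + 7.7s + K_p·7.3 = 0.
So ω_n = √(7.3K_p) and 2ζω_n = 7.7, giving ζ = 7.7/(2√(7.3K_p)).
Setting ζ = 0.42: √(7.3K_p) = 7.7/(2·0.42) = 9.167, so K_p = 84.03/7.3 = 11.5.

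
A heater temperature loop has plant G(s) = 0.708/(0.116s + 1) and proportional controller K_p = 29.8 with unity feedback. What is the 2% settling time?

T_s ≈ 0.021 s

Closed loop: T(s) = K_p·G/(1+K_p·G) = 21.1/(0.116s + 1 + 21.1), with pole at s = −(1 + 21.1)/0.116 = −190.5.
τ = 1/190.5 = 0.005249 s, so 2% settling time ≈ 4τ = 0.021 s.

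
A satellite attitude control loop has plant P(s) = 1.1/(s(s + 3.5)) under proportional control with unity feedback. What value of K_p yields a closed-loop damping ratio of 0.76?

Closed-loop characteristic equation: s² + 3.5s + K_p·1.1 = 0.
So ω_n = √(1.1K_p) and 2ζω_n = 3.5, giving ζ = 3.5/(2√(1.1K_p)).
Setting ζ = 0.76: √(1.1K_p) = 3.5/(2·0.76) = 2.303, so K_p = 5.302/1.1 = 4.82.

K_p = 4.82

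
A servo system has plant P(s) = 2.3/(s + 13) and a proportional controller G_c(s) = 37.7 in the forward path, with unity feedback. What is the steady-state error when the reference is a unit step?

0.13

The loop is type 0. Static position error constant K_pos = G_c(0)·P(0) = 37.7·0.1769 = 6.67.
Steady-state error to a unit step: e_ss = 1/(1+K_pos) = 1/7.67 = 0.13.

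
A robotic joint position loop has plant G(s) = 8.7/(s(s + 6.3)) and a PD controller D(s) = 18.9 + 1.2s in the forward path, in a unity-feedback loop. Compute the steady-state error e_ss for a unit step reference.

The open loop D(s)G(s) has a pole at the origin (type 1), so the static position error constant is infinite and e_ss = 1/(1+∞) = 0.

0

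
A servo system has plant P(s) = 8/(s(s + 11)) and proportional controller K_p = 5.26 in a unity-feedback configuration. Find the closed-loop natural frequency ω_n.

ω_n = 6.49 rad/s

The closed-loop denominator is s(s+11) + 5.26·8 = s² + 11s + 42.08.
So ω_n² = 42.08 ⇒ ω_n = 6.487 rad/s, and ζ = 11/(2ω_n) = 0.848.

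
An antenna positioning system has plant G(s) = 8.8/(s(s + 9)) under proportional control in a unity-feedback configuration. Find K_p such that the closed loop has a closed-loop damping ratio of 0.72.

Closed-loop characteristic equation: s² + 9s + K_p·8.8 = 0.
So ω_n = √(8.8K_p) and 2ζω_n = 9, giving ζ = 9/(2√(8.8K_p)).
Setting ζ = 0.72: √(8.8K_p) = 9/(2·0.72) = 6.25, so K_p = 39.06/8.8 = 4.44.

K_p = 4.44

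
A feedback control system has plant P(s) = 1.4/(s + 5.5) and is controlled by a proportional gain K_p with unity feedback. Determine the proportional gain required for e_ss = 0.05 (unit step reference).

The loop is type 0, so e_ss(step) = 1/(1 + K_pos) with K_pos = K_p·P(0).
P(0) = 0.2545. Require 1/(1 + K_p·0.2545) = 0.05, so 1 + 0.2545·K_p = 20.
K_p = (20 − 1)/0.2545 = 74.6.

K_p = 74.6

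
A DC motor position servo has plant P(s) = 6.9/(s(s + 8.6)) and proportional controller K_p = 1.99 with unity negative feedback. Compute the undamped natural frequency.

ω_n = 3.71 rad/s

With unity feedback the closed-loop characteristic equation is s² + 8.6s + 1.99·6.9 = s² + 8.6s + 13.73 = 0.
So ω_n² = 13.73 ⇒ ω_n = 3.706 rad/s, and ζ = 8.6/(2ω_n) = 1.16.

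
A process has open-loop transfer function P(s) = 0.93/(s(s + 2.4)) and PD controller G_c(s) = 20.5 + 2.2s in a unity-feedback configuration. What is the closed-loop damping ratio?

Forward path: (20.5 + 2.2s)·0.93/(s(s+2.4)). The closed-loop characteristic equation is s² + (2.4 + 0.93·2.2)s + 0.93·20.5 = 0.
That is s² + 4.446s + 19.07 = 0, so ω_n = 4.366 rad/s and ζ = 4.446/(2·4.366) = 0.5091.

ζ = 0.509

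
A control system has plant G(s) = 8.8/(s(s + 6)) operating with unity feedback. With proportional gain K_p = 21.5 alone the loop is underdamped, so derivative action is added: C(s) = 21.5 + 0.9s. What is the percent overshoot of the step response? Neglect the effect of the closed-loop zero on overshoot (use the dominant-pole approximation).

15.8%

Forward path: (21.5 + 0.9s)·8.8/(s(s+6)). The closed-loop characteristic equation is s² + (6 + 8.8·0.9)s + 8.8·21.5 = 0.
That is s² + 13.92s + 189.2 = 0, so ω_n = 13.75 rad/s and ζ = 13.92/(2·13.75) = 0.506.
%OS = 100·exp(−πζ/√(1−ζ²)) = 15.8%.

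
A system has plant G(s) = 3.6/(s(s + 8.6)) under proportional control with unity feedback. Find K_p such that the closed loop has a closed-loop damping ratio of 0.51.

Closed-loop characteristic equation: s² + 8.6s + K_p·3.6 = 0.
So ω_n = √(3.6K_p) and 2ζω_n = 8.6, giving ζ = 8.6/(2√(3.6K_p)).
Setting ζ = 0.51: √(3.6K_p) = 8.6/(2·0.51) = 8.431, so K_p = 71.09/3.6 = 19.7.

K_p = 19.7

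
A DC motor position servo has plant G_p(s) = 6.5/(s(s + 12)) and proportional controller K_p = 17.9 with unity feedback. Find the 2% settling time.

T_s ≈ 0.667 s

From 1 + K_pG_p(s) = 0: s² + 12s + 116.3 = 0 ⇒ ω_n = 10.79, ζ = 0.5562.
2% settling time T_s ≈ 4/(ζω_n) = 4/6 = 0.667 s.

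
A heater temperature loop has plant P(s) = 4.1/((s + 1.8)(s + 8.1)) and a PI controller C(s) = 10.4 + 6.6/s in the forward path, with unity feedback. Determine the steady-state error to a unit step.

The open loop C(s)P(s) has a pole at the origin (type 1), so the static position error constant is infinite and e_ss = 1/(1+∞) = 0.

0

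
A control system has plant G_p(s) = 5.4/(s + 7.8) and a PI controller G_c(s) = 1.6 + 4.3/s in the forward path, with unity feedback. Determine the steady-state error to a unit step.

The open loop G_c(s)G_p(s) has a pole at the origin (type 1), so the static position error constant is infinite and e_ss = 1/(1+∞) = 0.

0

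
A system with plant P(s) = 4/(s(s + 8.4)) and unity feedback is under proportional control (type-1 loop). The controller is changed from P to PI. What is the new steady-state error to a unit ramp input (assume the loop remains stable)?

0

The integrator raises the loop to type 2, so K_v → ∞ and e_ss to a ramp is zero.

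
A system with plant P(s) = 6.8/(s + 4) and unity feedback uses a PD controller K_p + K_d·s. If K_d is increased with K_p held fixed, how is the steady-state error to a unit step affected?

unchanged

K_d affects only the transient (the s-coefficient); the DC loop gain, and hence e_ss, depends only on K_p.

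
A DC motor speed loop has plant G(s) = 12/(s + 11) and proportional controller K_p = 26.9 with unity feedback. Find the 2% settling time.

Closed-loop transfer function: T(s) = K_p·G(s)/(1 + K_p·G(s)) = 322.8/(s + 11 + 322.8) = 322.8/(s + 333.8).
Time constant τ = 1/333.8 = 0.002996 s, so the 2% settling time is about 4τ = 0.012 s.

T_s ≈ 0.012 s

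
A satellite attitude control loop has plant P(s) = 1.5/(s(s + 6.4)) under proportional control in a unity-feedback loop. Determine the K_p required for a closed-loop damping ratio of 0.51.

K_p = 26.2

Closed-loop characteristic equation: s² + 6.4s + K_p·1.5 = 0.
So ω_n = √(1.5K_p) and 2ζω_n = 6.4, giving ζ = 6.4/(2√(1.5K_p)).
Setting ζ = 0.51: √(1.5K_p) = 6.4/(2·0.51) = 6.275, so K_p = 39.37/1.5 = 26.2.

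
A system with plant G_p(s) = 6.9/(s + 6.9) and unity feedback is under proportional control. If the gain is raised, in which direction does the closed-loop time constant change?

decrease

Closed-loop pole is at s = −(6.9+K_p·6.9); larger K_p moves it further left, so τ = 1/(6.9+K_p·6.9) decreases.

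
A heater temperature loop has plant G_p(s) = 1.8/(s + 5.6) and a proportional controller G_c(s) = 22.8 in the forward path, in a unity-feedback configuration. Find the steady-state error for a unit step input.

0.12

The loop is type 0. Static position error constant K_pos = G_c(0)·G_p(0) = 22.8·0.3214 = 7.329.
Steady-state error to a unit step: e_ss = 1/(1+K_pos) = 1/8.329 = 0.12.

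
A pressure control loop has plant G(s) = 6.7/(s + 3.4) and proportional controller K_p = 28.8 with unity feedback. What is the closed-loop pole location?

s = -196.4

Closed-loop transfer function: T(s) = K_p·G(s)/(1 + K_p·G(s)) = 193/(s + 3.4 + 193) = 193/(s + 196.4).
The closed-loop pole is at s = −196.4.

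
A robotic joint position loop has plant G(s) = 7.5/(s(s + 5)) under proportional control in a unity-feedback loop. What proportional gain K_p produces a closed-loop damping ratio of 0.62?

K_p = 2.17

Closed-loop characteristic equation: s² + 5s + K_p·7.5 = 0.
So ω_n = √(7.5K_p) and 2ζω_n = 5, giving ζ = 5/(2√(7.5K_p)).
Setting ζ = 0.62: √(7.5K_p) = 5/(2·0.62) = 4.032, so K_p = 16.26/7.5 = 2.17.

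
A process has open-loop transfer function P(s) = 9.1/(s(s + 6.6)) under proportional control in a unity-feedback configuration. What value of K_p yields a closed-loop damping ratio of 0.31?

K_p = 12.5

Closed-loop characteristic equation: s² + 6.6s + K_p·9.1 = 0.
So ω_n = √(9.1K_p) and 2ζω_n = 6.6, giving ζ = 6.6/(2√(9.1K_p)).
Setting ζ = 0.31: √(9.1K_p) = 6.6/(2·0.31) = 10.65, so K_p = 113.3/9.1 = 12.5.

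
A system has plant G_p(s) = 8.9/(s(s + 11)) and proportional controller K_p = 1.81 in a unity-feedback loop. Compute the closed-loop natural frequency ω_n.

ω_n = 4.01 rad/s

1 + K_p·G_p(s) = 0 gives s² + 11s + 16.11 = 0.
So ω_n² = 16.11 ⇒ ω_n = 4.014 rad/s, and ζ = 11/(2ω_n) = 1.37.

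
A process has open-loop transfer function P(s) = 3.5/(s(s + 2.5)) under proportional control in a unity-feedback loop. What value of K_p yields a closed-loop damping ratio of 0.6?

K_p = 1.24

Closed-loop characteristic equation: s² + 2.5s + K_p·3.5 = 0.
So ω_n = √(3.5K_p) and 2ζω_n = 2.5, giving ζ = 2.5/(2√(3.5K_p)).
Setting ζ = 0.6: √(3.5K_p) = 2.5/(2·0.6) = 2.083, so K_p = 4.34/3.5 = 1.24.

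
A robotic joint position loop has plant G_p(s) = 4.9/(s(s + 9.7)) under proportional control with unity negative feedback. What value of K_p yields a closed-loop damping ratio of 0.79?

Closed-loop characteristic equation: s² + 9.7s + K_p·4.9 = 0.
So ω_n = √(4.9K_p) and 2ζω_n = 9.7, giving ζ = 9.7/(2√(4.9K_p)).
Setting ζ = 0.79: √(4.9K_p) = 9.7/(2·0.79) = 6.139, so K_p = 37.69/4.9 = 7.69.

K_p = 7.69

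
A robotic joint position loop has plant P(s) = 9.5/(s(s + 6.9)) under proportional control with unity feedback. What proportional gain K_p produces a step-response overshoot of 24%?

From %OS = 100·exp(−πζ/√(1−ζ²)) = 24%, ζ = −ln(0.24)/√(π²+ln²(0.24)) = 0.4136.
Characteristic equation s² + 6.9s + 9.5K_p = 0 gives ζ = 6.9/(2√(9.5K_p)).
Setting ζ = 0.4136: √(9.5K_p) = 6.9/(2·0.4136) = 8.342, so K_p = 69.58/9.5 = 7.32.

K_p = 7.32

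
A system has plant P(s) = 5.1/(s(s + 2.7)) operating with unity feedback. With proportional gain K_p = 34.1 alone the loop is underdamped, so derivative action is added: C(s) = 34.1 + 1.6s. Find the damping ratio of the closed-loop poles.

Forward path: (34.1 + 1.6s)·5.1/(s(s+2.7)). The closed-loop characteristic equation is s² + (2.7 + 5.1·1.6)s + 5.1·34.1 = 0.
That is s² + 10.86s + 173.9 = 0, so ω_n = 13.19 rad/s and ζ = 10.86/(2·13.19) = 0.4118.

ζ = 0.412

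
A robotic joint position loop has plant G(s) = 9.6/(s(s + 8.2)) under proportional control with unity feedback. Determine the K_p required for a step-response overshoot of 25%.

K_p = 10.7

From %OS = 100·exp(−πζ/√(1−ζ²)) = 25%, ζ = −ln(0.25)/√(π²+ln²(0.25)) = 0.4037.
Characteristic equation s² + 8.2s + 9.6K_p = 0 gives ζ = 8.2/(2√(9.6K_p)).
Setting ζ = 0.4037: √(9.6K_p) = 8.2/(2·0.4037) = 10.16, so K_p = 103.1/9.6 = 10.7.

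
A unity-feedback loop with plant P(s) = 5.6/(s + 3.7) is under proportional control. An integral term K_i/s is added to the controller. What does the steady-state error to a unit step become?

0

Adding integral action puts a pole at s = 0 in the forward path, raising the system type to 1; a type-1 loop has zero steady-state error to a step.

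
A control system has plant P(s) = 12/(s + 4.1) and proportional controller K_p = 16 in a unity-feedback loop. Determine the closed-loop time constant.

Closed-loop transfer function: T(s) = K_p·P(s)/(1 + K_p·P(s)) = 192/(s + 4.1 + 192) = 192/(s + 196.1).
Time constant τ = 1/196.1 = 0.0051 s.

τ = 0.0051 s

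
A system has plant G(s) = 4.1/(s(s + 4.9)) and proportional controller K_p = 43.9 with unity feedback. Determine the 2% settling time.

From 1 + K_pG(s) = 0: s² + 4.9s + 180 = 0 ⇒ ω_n = 13.42, ζ = 0.1826.
2% settling time T_s ≈ 4/(ζω_n) = 4/2.45 = 1.63 s.

T_s ≈ 1.63 s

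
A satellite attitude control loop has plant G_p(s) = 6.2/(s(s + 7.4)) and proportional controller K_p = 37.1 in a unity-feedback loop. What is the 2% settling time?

The closed-loop denominator s² + 7.4s + 230 gives ω_n = √230 = 15.17 and ζ = 7.4/(2ω_n) = 0.244.
2% settling time T_s ≈ 4/(ζω_n) = 4/3.7 = 1.08 s.

T_s ≈ 1.08 s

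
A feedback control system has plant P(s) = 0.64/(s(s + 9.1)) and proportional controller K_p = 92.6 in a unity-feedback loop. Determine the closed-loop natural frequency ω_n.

1 + K_p·P(s) = 0 gives s² + 9.1s + 59.26 = 0.
So ω_n² = 59.26 ⇒ ω_n = 7.698 rad/s, and ζ = 9.1/(2ω_n) = 0.591.

ω_n = 7.7 rad/s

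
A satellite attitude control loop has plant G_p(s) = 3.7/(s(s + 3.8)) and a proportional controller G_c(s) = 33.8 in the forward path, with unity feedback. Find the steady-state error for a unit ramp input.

The loop has one pole at the origin (type 1). Velocity error constant K_v = lim_{s→0} s·G_c(s)G_p(s) = 33.8·3.7/3.8 = 32.91.
Steady-state error to a unit ramp: e_ss = 1/K_v = 0.0304.

0.0304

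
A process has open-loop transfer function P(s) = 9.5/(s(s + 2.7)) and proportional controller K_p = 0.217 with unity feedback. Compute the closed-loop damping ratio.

1 + K_p·P(s) = 0 gives s² + 2.7s + 2.062 = 0.
So ω_n² = 2.062 ⇒ ω_n = 1.436 rad/s, and ζ = 2.7/(2ω_n) = 0.94.

ζ = 0.94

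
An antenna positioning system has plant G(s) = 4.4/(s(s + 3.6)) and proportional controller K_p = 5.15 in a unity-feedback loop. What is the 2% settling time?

From 1 + K_pG(s) = 0: s² + 3.6s + 22.66 = 0 ⇒ ω_n = 4.76, ζ = 0.3781.
2% settling time T_s ≈ 4/(ζω_n) = 4/1.8 = 2.22 s.

T_s ≈ 2.22 s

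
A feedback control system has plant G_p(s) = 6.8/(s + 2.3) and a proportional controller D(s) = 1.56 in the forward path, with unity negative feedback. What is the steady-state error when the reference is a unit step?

0.178

The loop is type 0. Static position error constant K_pos = D(0)·G_p(0) = 1.56·2.957 = 4.612.
Steady-state error to a unit step: e_ss = 1/(1+K_pos) = 1/5.612 = 0.178.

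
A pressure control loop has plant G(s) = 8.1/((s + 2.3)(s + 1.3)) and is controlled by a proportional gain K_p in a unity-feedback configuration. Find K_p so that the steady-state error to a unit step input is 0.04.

Steady-state error for a unit step on this type-0 loop is 1/(1 + K_p·G(0)).
G(0) = 2.709. Require 1/(1 + K_p·2.709) = 0.04, so 1 + 2.709·K_p = 25.
K_p = (25 − 1)/2.709 = 8.86.

K_p = 8.86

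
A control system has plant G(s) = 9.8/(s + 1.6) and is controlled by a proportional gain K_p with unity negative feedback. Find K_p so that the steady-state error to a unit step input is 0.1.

K_p = 1.47

For a type-0 loop with proportional control, e_ss = 1/(1 + K_p·G(0)).
G(0) = 6.125. Require 1/(1 + K_p·6.125) = 0.1, so 1 + 6.125·K_p = 10.
K_p = (10 − 1)/6.125 = 1.47.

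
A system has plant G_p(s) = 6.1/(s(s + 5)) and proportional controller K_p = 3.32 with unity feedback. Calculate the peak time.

Closed-loop characteristic equation: s² + 5s + 20.25 = 0, so ω_n = 4.5 rad/s and ζ = 5/(2·4.5) = 0.5555.
Damped frequency ω_d = ω_n√(1−ζ²) = 3.742 rad/s, so peak time T_p = π/ω_d = 0.84 s.

T_p = 0.84 s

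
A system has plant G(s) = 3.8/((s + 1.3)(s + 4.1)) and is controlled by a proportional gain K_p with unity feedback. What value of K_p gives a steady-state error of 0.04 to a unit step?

Steady-state error for a unit step on this type-0 loop is 1/(1 + K_p·G(0)).
G(0) = 0.7129. Require 1/(1 + K_p·0.7129) = 0.04, so 1 + 0.7129·K_p = 25.
K_p = (25 − 1)/0.7129 = 33.7.

K_p = 33.7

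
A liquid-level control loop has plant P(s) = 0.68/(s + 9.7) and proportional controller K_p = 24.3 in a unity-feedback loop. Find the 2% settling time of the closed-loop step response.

T_s ≈ 0.153 s

Closed-loop transfer function: T(s) = K_p·P(s)/(1 + K_p·P(s)) = 16.52/(s + 9.7 + 16.52) = 16.52/(s + 26.22).
Time constant τ = 1/26.22 = 0.03813 s, so the 2% settling time is about 4τ = 0.153 s.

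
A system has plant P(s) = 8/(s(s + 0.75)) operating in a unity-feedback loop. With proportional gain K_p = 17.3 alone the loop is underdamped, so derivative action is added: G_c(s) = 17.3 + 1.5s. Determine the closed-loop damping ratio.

ζ = 0.542

Forward path: (17.3 + 1.5s)·8/(s(s+0.75)). The closed-loop characteristic equation is s² + (0.75 + 8·1.5)s + 8·17.3 = 0.
That is s² + 12.75s + 138.4 = 0, so ω_n = 11.76 rad/s and ζ = 12.75/(2·11.76) = 0.5419.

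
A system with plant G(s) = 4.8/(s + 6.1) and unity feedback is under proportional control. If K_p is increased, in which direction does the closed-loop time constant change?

The closed-loop bandwidth 6.1+K_p·4.8 grows with K_p, so τ shrinks.

decrease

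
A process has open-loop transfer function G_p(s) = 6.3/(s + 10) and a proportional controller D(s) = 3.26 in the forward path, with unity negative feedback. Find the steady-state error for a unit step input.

0.327

The loop is type 0. Static position error constant K_pos = D(0)·G_p(0) = 3.26·0.63 = 2.054.
Steady-state error to a unit step: e_ss = 1/(1+K_pos) = 1/3.054 = 0.327.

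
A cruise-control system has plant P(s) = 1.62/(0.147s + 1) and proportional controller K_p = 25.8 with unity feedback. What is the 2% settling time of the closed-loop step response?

T_s ≈ 0.0137 s

Closed loop: T(s) = K_p·P/(1+K_p·P) = 41.8/(0.147s + 1 + 41.8), with pole at s = −(1 + 41.8)/0.147 = −291.1.
τ = 1/291.1 = 0.003435 s, so 2% settling time ≈ 4τ = 0.0137 s.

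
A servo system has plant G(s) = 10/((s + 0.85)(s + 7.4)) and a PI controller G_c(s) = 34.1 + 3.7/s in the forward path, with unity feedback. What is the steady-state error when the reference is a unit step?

0

The open loop G_c(s)G(s) has a pole at the origin (type 1), so the static position error constant is infinite and e_ss = 1/(1+∞) = 0.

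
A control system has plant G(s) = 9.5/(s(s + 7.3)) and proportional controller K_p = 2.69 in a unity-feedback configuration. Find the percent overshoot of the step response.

3.77%

Closed-loop characteristic equation: s² + 7.3s + 25.55 = 0, so ω_n = 5.055 rad/s and ζ = 7.3/(2·5.055) = 0.722.
%OS = 100·exp(−πζ/√(1−ζ²)) = 100·exp(−π·0.722/√0.4787) = 3.77%.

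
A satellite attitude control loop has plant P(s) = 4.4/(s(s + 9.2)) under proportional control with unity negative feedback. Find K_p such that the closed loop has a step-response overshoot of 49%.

K_p = 98.1

From %OS = 100·exp(−πζ/√(1−ζ²)) = 49%, ζ = −ln(0.49)/√(π²+ln²(0.49)) = 0.2214.
Characteristic equation s² + 9.2s + 4.4K_p = 0 gives ζ = 9.2/(2√(4.4K_p)).
Setting ζ = 0.2214: √(4.4K_p) = 9.2/(2·0.2214) = 20.77, so K_p = 431.6/4.4 = 98.1.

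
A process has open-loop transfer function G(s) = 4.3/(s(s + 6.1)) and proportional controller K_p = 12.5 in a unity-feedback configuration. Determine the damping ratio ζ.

The closed-loop denominator is s(s+6.1) + 12.5·4.3 = s² + 6.1s + 53.75.
So ω_n² = 53.75 ⇒ ω_n = 7.331 rad/s, and ζ = 6.1/(2ω_n) = 0.416.

ζ = 0.416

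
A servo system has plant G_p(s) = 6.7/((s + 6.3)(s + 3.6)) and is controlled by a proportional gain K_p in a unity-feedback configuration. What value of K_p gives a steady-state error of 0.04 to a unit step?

K_p = 81.2

The loop is type 0, so e_ss(step) = 1/(1 + K_pos) with K_pos = K_p·G_p(0).
G_p(0) = 0.2954. Require 1/(1 + K_p·0.2954) = 0.04, so 1 + 0.2954·K_p = 25.
K_p = (25 − 1)/0.2954 = 81.2.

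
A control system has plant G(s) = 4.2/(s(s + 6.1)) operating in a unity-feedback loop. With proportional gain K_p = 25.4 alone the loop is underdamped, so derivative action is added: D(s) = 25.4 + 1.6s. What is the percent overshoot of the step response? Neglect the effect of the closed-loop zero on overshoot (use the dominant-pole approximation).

Forward path: (25.4 + 1.6s)·4.2/(s(s+6.1)). The closed-loop characteristic equation is s² + (6.1 + 4.2·1.6)s + 4.2·25.4 = 0.
That is s² + 12.82s + 106.7 = 0, so ω_n = 10.33 rad/s and ζ = 12.82/(2·10.33) = 0.6206.
%OS = 100·exp(−πζ/√(1−ζ²)) = 8.32%.

8.32%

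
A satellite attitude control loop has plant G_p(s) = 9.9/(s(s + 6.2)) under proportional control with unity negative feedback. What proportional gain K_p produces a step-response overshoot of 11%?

K_p = 2.94

From %OS = 100·exp(−πζ/√(1−ζ²)) = 11%, ζ = −ln(0.11)/√(π²+ln²(0.11)) = 0.5749.
Characteristic equation s² + 6.2s + 9.9K_p = 0 gives ζ = 6.2/(2√(9.9K_p)).
Setting ζ = 0.5749: √(9.9K_p) = 6.2/(2·0.5749) = 5.392, so K_p = 29.08/9.9 = 2.94.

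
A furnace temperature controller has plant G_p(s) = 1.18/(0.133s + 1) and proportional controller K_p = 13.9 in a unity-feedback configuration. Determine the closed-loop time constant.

τ = 0.00764 s

Closed loop: T(s) = K_p·G_p/(1+K_p·G_p) = 16.4/(0.133s + 1 + 16.4), with pole at s = −(1 + 16.4)/0.133 = −130.8.
Closed-loop time constant τ = 1/130.8 = 0.00764 s.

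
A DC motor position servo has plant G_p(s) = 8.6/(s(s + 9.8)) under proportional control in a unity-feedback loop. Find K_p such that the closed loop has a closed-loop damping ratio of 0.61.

Closed-loop characteristic equation: s² + 9.8s + K_p·8.6 = 0.
So ω_n = √(8.6K_p) and 2ζω_n = 9.8, giving ζ = 9.8/(2√(8.6K_p)).
Setting ζ = 0.61: √(8.6K_p) = 9.8/(2·0.61) = 8.033, so K_p = 64.53/8.6 = 7.5.

K_p = 7.5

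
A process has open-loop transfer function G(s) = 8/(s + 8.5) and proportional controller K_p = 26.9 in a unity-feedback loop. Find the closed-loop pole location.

Closed-loop transfer function: T(s) = K_p·G(s)/(1 + K_p·G(s)) = 215.2/(s + 8.5 + 215.2) = 215.2/(s + 223.7).
The closed-loop pole is at s = −223.7.

s = -223.7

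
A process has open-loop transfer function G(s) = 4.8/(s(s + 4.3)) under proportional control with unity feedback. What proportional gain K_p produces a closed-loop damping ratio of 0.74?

K_p = 1.76

Closed-loop characteristic equation: s² + 4.3s + K_p·4.8 = 0.
So ω_n = √(4.8K_p) and 2ζω_n = 4.3, giving ζ = 4.3/(2√(4.8K_p)).
Setting ζ = 0.74: √(4.8K_p) = 4.3/(2·0.74) = 2.905, so K_p = 8.441/4.8 = 1.76.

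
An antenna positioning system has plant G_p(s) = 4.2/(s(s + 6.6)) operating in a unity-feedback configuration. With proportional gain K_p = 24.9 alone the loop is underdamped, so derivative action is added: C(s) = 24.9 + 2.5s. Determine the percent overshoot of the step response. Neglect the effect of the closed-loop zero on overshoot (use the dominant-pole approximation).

Forward path: (24.9 + 2.5s)·4.2/(s(s+6.6)). The closed-loop characteristic equation is s² + (6.6 + 4.2·2.5)s + 4.2·24.9 = 0.
That is s² + 17.1s + 104.6 = 0, so ω_n = 10.23 rad/s and ζ = 17.1/(2·10.23) = 0.8361.
%OS = 100·exp(−πζ/√(1−ζ²)) = 0.833%.

0.833%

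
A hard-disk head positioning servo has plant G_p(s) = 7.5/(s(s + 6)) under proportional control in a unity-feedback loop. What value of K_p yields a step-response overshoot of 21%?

K_p = 6.06

From %OS = 100·exp(−πζ/√(1−ζ²)) = 21%, ζ = −ln(0.21)/√(π²+ln²(0.21)) = 0.4449.
Characteristic equation s² + 6s + 7.5K_p = 0 gives ζ = 6/(2√(7.5K_p)).
Setting ζ = 0.4449: √(7.5K_p) = 6/(2·0.4449) = 6.743, so K_p = 45.47/7.5 = 6.06.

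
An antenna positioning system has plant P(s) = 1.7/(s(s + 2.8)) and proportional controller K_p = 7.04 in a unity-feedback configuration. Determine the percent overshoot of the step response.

24.9%

Closed-loop characteristic equation: s² + 2.8s + 11.97 = 0, so ω_n = 3.459 rad/s and ζ = 2.8/(2·3.459) = 0.4047.
%OS = 100·exp(−πζ/√(1−ζ²)) = 100·exp(−π·0.4047/√0.8362) = 24.9%.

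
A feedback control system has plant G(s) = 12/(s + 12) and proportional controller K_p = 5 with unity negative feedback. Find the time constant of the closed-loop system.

τ = 0.0139 s

Closed-loop transfer function: T(s) = K_p·G(s)/(1 + K_p·G(s)) = 60/(s + 12 + 60) = 60/(s + 72).
Time constant τ = 1/72 = 0.0139 s.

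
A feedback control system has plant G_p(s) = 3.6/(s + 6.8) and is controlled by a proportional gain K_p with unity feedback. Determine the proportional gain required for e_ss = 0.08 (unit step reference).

K_p = 21.7

Steady-state error for a unit step on this type-0 loop is 1/(1 + K_p·G_p(0)).
G_p(0) = 0.5294. Require 1/(1 + K_p·0.5294) = 0.08, so 1 + 0.5294·K_p = 12.5.
K_p = (12.5 − 1)/0.5294 = 21.7.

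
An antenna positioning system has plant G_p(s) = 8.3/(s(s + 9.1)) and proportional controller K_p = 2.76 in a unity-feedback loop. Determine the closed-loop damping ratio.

ζ = 0.951

1 + K_p·G_p(s) = 0 gives s² + 9.1s + 22.91 = 0.
Matching s² + 2ζω_n s + ω_n²: ω_n = √22.91 = 4.786 rad/s and 2ζω_n = 9.1, so ζ = 9.1/(2·4.786) = 0.951.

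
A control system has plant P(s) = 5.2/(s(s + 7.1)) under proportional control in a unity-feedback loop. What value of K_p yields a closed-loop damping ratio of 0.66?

Closed-loop characteristic equation: s² + 7.1s + K_p·5.2 = 0.
So ω_n = √(5.2K_p) and 2ζω_n = 7.1, giving ζ = 7.1/(2√(5.2K_p)).
Setting ζ = 0.66: √(5.2K_p) = 7.1/(2·0.66) = 5.379, so K_p = 28.93/5.2 = 5.56.

K_p = 5.56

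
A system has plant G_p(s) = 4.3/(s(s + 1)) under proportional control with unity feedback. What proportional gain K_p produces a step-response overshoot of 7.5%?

K_p = 0.144

From %OS = 100·exp(−πζ/√(1−ζ²)) = 7.5%, ζ = −ln(0.075)/√(π²+ln²(0.075)) = 0.6362.
Characteristic equation s² + 1s + 4.3K_p = 0 gives ζ = 1/(2√(4.3K_p)).
Setting ζ = 0.6362: √(4.3K_p) = 1/(2·0.6362) = 0.786, so K_p = 0.6177/4.3 = 0.144.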